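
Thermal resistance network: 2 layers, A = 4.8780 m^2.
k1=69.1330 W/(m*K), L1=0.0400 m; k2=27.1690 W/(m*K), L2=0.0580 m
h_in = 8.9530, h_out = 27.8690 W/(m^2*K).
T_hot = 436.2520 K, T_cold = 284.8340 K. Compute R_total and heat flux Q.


R_conv_in = 1/(8.9530*4.8780) = 0.0229
R_1 = 0.0400/(69.1330*4.8780) = 0.0001
R_2 = 0.0580/(27.1690*4.8780) = 0.0004
R_conv_out = 1/(27.8690*4.8780) = 0.0074
R_total = 0.0308 K/W
Q = 151.4180 / 0.0308 = 4914.6135 W

R_total = 0.0308 K/W, Q = 4914.6135 W


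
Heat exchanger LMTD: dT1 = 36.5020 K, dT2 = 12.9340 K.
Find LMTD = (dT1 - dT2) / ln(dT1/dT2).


dT1/dT2 = 2.8222
ln(dT1/dT2) = 1.0375
LMTD = 23.5680 / 1.0375 = 22.7160 K

22.7160 K


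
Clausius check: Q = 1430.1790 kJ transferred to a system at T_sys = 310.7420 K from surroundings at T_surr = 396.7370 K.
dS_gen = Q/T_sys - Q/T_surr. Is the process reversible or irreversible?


dS_sys = 1430.1790/310.7420 = 4.6025 kJ/K
dS_surr = -1430.1790/396.7370 = -3.6049 kJ/K
dS_gen = 4.6025 - 3.6049 = 0.9976 kJ/K (irreversible)

dS_gen = 0.9976 kJ/K, irreversible


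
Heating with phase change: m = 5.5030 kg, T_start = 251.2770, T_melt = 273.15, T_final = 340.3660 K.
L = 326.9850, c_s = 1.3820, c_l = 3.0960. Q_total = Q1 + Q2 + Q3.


Q1 (sensible, solid) = 5.5030 * 1.3820 * 21.8730 = 166.3474 kJ
Q2 (latent) = 5.5030 * 326.9850 = 1799.3985 kJ
Q3 (sensible, liquid) = 5.5030 * 3.0960 * 67.2160 = 1145.1784 kJ
Q_total = 3110.9242 kJ

3110.9242 kJ


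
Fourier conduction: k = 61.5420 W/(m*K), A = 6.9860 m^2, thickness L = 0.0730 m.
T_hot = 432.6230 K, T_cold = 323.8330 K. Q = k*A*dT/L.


dT = 108.7900 K
Q = 61.5420 * 6.9860 * 108.7900 / 0.0730 = 640717.0836 W

640717.0836 W


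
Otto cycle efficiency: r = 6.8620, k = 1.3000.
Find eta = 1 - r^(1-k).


r^(k-1) = 1.7821
eta = 1 - 1/1.7821 = 0.4389 = 43.8868%

43.8868%


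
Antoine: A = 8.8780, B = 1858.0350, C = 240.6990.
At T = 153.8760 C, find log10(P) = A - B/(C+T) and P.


C+T = 394.5750
B/(C+T) = 4.7090
log10(P) = 8.8780 - 4.7090 = 4.1690
P = 10^4.1690 = 14758.6736 mmHg

14758.6736 mmHg


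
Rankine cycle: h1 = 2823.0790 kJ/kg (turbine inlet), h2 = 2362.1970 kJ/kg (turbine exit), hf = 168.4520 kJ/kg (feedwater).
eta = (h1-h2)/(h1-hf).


W = 460.8820 kJ/kg
Q_in = 2654.6270 kJ/kg
eta = 0.1736 = 17.3615%

eta = 17.3615%


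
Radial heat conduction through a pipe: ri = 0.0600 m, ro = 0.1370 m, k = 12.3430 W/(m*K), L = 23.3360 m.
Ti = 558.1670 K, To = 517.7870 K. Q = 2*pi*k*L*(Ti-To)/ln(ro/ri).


dT = 40.3800 K
ln(ro/ri) = 0.8256
Q = 2*pi*12.3430*23.3360*40.3800 / 0.8256 = 88512.4813 W

88512.4813 W


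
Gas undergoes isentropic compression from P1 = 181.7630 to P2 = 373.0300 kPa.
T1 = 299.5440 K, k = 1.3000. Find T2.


(k-1)/k = 0.2308
(P2/P1)^exp = 1.1805
T2 = 299.5440 * 1.1805 = 353.6027 K

353.6027 K


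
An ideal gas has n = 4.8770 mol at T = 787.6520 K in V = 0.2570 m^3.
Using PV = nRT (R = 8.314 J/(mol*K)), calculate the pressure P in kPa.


P = nRT/V = 4.8770 * 8.314 * 787.6520 / 0.2570
= 31937.2234 / 0.2570 = 124269.3517 Pa = 124.2694 kPa

124.2694 kPa


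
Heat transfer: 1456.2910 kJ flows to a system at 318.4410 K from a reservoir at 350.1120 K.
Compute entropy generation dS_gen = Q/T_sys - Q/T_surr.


dS_sys = 1456.2910/318.4410 = 4.5732 kJ/K
dS_surr = -1456.2910/350.1120 = -4.1595 kJ/K
dS_gen = 4.5732 - 4.1595 = 0.4137 kJ/K (irreversible)

dS_gen = 0.4137 kJ/K, irreversible


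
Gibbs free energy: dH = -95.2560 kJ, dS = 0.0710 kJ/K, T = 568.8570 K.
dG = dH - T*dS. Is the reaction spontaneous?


T*dS = 568.8570 * 0.0710 = 40.3888 kJ
dG = -95.2560 - 40.3888 = -135.6448 kJ (spontaneous)

dG = -135.6448 kJ, spontaneous


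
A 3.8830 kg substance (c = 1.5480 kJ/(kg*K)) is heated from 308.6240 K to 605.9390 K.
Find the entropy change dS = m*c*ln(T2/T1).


T2/T1 = 1.9634
ln(T2/T1) = 0.6747
dS = 3.8830 * 1.5480 * 0.6747 = 4.0553 kJ/K

4.0553 kJ/K


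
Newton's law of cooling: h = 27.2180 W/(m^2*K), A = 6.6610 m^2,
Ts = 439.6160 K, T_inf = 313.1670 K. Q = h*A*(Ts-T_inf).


dT = 126.4490 K
Q = 27.2180 * 6.6610 * 126.4490 = 22925.0896 W

22925.0896 W


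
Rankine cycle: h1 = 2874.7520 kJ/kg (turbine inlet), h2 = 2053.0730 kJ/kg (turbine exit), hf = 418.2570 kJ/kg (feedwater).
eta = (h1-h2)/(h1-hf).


W = 821.6790 kJ/kg
Q_in = 2456.4950 kJ/kg
eta = 0.3345 = 33.4492%

eta = 33.4492%


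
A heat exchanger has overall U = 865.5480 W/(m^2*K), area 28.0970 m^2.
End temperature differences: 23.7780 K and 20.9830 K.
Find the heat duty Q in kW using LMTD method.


LMTD = 22.3514 K
Q = 865.5480 * 28.0970 * 22.3514 = 543570.0071 W = 543.5700 kW

543.5700 kW


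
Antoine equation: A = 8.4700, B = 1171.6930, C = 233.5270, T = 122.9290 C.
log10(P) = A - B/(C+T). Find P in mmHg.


C+T = 356.4560
B/(C+T) = 3.2871
log10(P) = 8.4700 - 3.2871 = 5.1829
P = 10^5.1829 = 152383.4922 mmHg

152383.4922 mmHg


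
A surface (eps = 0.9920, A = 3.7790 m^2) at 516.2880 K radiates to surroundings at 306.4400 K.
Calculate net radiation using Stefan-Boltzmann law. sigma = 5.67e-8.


T^4 = 7.1051e+10
Tsurr^4 = 8.8182e+09
Q = 0.9920 * 5.67e-8 * 3.7790 * 6.2232e+10 = 13227.8218 W

13227.8218 W


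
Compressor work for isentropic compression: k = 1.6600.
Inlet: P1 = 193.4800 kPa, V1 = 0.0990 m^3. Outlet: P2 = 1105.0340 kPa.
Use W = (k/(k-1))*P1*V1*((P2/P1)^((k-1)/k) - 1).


(k-1)/k = 0.3976
(P2/P1)^exp = 1.9993
W = 2.5152 * 193.4800 * 0.0990 * (1.9993 - 1) = 48.1416 kJ

48.1416 kJ


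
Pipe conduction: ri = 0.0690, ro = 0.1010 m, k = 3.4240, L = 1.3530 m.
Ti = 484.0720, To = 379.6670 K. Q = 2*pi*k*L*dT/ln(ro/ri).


dT = 104.4050 K
ln(ro/ri) = 0.3810
Q = 2*pi*3.4240*1.3530*104.4050 / 0.3810 = 7976.1217 W

7976.1217 W


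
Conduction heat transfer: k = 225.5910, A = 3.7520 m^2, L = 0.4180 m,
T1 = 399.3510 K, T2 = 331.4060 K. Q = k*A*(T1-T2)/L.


dT = 67.9450 K
Q = 225.5910 * 3.7520 * 67.9450 / 0.4180 = 137583.3311 W

137583.3311 W


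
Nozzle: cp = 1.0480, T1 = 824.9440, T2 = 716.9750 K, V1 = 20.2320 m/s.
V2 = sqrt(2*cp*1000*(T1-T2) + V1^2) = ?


dT = 107.9690 K
2*cp*1000*dT = 226303.0240
V1^2 = 409.3338
V2 = sqrt(226712.3578) = 476.1432 m/s

476.1432 m/s


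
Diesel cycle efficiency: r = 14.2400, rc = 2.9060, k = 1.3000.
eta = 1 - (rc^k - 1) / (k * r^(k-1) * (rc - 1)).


r^(k-1) = 2.2185
rc^k = 4.0021
eta = 0.4539 = 45.3864%

45.3864%


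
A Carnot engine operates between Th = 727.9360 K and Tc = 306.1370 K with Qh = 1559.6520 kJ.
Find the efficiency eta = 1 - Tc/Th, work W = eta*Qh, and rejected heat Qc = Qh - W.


eta = 1 - 306.1370/727.9360 = 0.5794
W = 0.5794 * 1559.6520 = 903.7328 kJ
Qc = 1559.6520 - 903.7328 = 655.9192 kJ

eta = 57.9445%, W = 903.7328 kJ, Qc = 655.9192 kJ


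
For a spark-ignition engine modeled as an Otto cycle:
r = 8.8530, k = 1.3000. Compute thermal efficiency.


r^(k-1) = 1.9237
eta = 1 - 1/1.9237 = 0.4802 = 48.0156%

48.0156%


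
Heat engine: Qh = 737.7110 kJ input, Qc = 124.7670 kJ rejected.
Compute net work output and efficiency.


W = 737.7110 - 124.7670 = 612.9440 kJ
eta = 612.9440 / 737.7110 = 0.8309 = 83.0873%

W = 612.9440 kJ, eta = 83.0873%


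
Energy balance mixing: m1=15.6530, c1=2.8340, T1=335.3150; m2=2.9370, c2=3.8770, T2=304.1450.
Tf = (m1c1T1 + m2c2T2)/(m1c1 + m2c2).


num = 18337.9980
den = 55.7474
Tf = 328.9483 K

328.9483 K


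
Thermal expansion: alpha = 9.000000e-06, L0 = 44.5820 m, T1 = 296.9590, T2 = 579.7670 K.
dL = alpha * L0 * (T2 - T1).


dT = 282.8080 K
dL = 9.000000e-06 * 44.5820 * 282.8080 = 0.113473 m
L_final = 44.695473 m

dL = 0.113473 m


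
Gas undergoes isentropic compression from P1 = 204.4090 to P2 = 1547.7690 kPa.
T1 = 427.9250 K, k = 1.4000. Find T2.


(k-1)/k = 0.2857
(P2/P1)^exp = 1.7832
T2 = 427.9250 * 1.7832 = 763.0788 K

763.0788 K


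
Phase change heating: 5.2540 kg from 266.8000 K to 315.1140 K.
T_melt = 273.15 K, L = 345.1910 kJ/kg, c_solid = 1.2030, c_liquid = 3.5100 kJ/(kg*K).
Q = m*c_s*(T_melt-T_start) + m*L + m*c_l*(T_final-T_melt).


Q1 (sensible, solid) = 5.2540 * 1.2030 * 6.3500 = 40.1356 kJ
Q2 (latent) = 5.2540 * 345.1910 = 1813.6335 kJ
Q3 (sensible, liquid) = 5.2540 * 3.5100 * 41.9640 = 773.8808 kJ
Q_total = 2627.6499 kJ

2627.6499 kJ


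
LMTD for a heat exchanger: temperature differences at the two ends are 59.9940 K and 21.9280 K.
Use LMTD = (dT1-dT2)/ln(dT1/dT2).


dT1/dT2 = 2.7360
ln(dT1/dT2) = 1.0065
LMTD = 38.0660 / 1.0065 = 37.8209 K

37.8209 K


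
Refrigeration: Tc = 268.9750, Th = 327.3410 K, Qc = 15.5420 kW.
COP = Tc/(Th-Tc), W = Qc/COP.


COP = 268.9750 / 58.3660 = 4.6084
W = 15.5420 / 4.6084 = 3.3725 kW

COP = 4.6084, W = 3.3725 kW


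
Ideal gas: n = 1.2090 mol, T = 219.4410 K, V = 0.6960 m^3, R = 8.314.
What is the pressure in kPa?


P = nRT/V = 1.2090 * 8.314 * 219.4410 / 0.6960
= 2205.7389 / 0.6960 = 3169.1650 Pa = 3.1692 kPa

3.1692 kPa


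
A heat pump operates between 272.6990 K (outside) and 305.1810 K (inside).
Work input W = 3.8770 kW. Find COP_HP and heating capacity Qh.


COP = 305.1810 / 32.4820 = 9.3954
Qh = 9.3954 * 3.8770 = 36.4259 kW

COP = 9.3954, Qh = 36.4259 kW


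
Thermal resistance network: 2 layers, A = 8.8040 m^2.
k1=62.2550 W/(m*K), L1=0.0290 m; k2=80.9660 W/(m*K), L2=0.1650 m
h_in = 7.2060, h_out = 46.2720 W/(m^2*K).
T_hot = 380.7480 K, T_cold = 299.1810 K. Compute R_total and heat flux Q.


R_conv_in = 1/(7.2060*8.8040) = 0.0158
R_1 = 0.0290/(62.2550*8.8040) = 5.2911e-05
R_2 = 0.1650/(80.9660*8.8040) = 0.0002
R_conv_out = 1/(46.2720*8.8040) = 0.0025
R_total = 0.0185 K/W
Q = 81.5670 / 0.0185 = 4408.6398 W

R_total = 0.0185 K/W, Q = 4408.6398 W


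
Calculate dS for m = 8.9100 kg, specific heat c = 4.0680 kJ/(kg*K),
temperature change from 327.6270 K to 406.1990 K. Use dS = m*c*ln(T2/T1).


T2/T1 = 1.2398
ln(T2/T1) = 0.2150
dS = 8.9100 * 4.0680 * 0.2150 = 7.7917 kJ/K

7.7917 kJ/K


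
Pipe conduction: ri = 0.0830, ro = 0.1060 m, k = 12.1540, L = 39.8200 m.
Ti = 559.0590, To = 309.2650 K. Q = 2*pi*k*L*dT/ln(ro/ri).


dT = 249.7940 K
ln(ro/ri) = 0.2446
Q = 2*pi*12.1540*39.8200*249.7940 / 0.2446 = 3105478.9762 W

3105478.9762 W


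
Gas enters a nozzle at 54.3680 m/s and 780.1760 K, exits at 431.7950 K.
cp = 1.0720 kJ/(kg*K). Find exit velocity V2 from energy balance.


dT = 348.3810 K
2*cp*1000*dT = 746928.8640
V1^2 = 2955.8794
V2 = sqrt(749884.7434) = 865.9589 m/s

865.9589 m/s


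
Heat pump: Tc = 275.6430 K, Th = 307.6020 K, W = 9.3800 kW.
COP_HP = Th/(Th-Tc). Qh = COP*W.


COP = 307.6020 / 31.9590 = 9.6249
Qh = 9.6249 * 9.3800 = 90.2815 kW

COP = 9.6249, Qh = 90.2815 kW


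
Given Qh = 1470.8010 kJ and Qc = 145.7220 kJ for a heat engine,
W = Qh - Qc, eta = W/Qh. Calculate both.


W = 1470.8010 - 145.7220 = 1325.0790 kJ
eta = 1325.0790 / 1470.8010 = 0.9009 = 90.0923%

W = 1325.0790 kJ, eta = 90.0923%


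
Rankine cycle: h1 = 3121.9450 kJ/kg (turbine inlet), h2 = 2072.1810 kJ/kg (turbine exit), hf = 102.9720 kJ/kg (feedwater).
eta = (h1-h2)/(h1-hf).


W = 1049.7640 kJ/kg
Q_in = 3018.9730 kJ/kg
eta = 0.3477 = 34.7722%

eta = 34.7722%


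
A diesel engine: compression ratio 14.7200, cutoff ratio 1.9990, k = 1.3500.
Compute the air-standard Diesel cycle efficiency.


r^(k-1) = 2.5631
rc^k = 2.5474
eta = 0.5524 = 55.2353%

55.2353%


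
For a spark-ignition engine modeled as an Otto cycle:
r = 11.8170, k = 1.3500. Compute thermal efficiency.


r^(k-1) = 2.3734
eta = 1 - 1/2.3734 = 0.5787 = 57.8670%

57.8670%


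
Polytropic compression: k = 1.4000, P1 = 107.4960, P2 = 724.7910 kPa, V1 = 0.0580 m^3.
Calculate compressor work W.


(k-1)/k = 0.2857
(P2/P1)^exp = 1.7251
W = 3.5000 * 107.4960 * 0.0580 * (1.7251 - 1) = 15.8222 kJ

15.8222 kJ


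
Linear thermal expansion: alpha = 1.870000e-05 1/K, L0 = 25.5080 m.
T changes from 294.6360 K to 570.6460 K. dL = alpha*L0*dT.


dT = 276.0100 K
dL = 1.870000e-05 * 25.5080 * 276.0100 = 0.131657 m
L_final = 25.639657 m

dL = 0.131657 m


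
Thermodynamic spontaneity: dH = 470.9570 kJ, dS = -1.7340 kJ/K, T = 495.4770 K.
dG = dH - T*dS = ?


T*dS = 495.4770 * -1.7340 = -859.1571 kJ
dG = 470.9570 + 859.1571 = 1330.1141 kJ (non-spontaneous)

dG = 1330.1141 kJ, non-spontaneous


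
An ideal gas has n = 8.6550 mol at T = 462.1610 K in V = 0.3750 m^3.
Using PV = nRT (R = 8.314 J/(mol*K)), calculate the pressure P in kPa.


P = nRT/V = 8.6550 * 8.314 * 462.1610 / 0.3750
= 33256.0287 / 0.3750 = 88682.7433 Pa = 88.6827 kPa

88.6827 kPa


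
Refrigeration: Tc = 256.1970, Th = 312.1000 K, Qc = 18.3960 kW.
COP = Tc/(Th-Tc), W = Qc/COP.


COP = 256.1970 / 55.9030 = 4.5829
W = 18.3960 / 4.5829 = 4.0141 kW

COP = 4.5829, W = 4.0141 kW


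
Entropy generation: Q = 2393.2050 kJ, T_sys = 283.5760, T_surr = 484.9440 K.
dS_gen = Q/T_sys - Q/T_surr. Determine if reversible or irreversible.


dS_sys = 2393.2050/283.5760 = 8.4394 kJ/K
dS_surr = -2393.2050/484.9440 = -4.9350 kJ/K
dS_gen = 8.4394 - 4.9350 = 3.5044 kJ/K (irreversible)

dS_gen = 3.5044 kJ/K, irreversible


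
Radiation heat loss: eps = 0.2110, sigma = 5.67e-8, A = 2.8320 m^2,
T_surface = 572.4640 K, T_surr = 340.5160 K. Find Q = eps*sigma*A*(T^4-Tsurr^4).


T^4 = 1.0740e+11
Tsurr^4 = 1.3445e+10
Q = 0.2110 * 5.67e-8 * 2.8320 * 9.3952e+10 = 3183.2224 W

3183.2224 W


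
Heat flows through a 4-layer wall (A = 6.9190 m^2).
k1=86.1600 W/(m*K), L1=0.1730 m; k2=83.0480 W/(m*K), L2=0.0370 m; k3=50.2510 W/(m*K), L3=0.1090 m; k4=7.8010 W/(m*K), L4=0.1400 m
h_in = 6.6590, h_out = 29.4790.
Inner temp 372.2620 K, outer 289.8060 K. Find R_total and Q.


R_conv_in = 1/(6.6590*6.9190) = 0.0217
R_1 = 0.1730/(86.1600*6.9190) = 0.0003
R_2 = 0.0370/(83.0480*6.9190) = 6.4392e-05
R_3 = 0.1090/(50.2510*6.9190) = 0.0003
R_4 = 0.1400/(7.8010*6.9190) = 0.0026
R_conv_out = 1/(29.4790*6.9190) = 0.0049
R_total = 0.0299 K/W
Q = 82.4560 / 0.0299 = 2760.5814 W

R_total = 0.0299 K/W, Q = 2760.5814 W


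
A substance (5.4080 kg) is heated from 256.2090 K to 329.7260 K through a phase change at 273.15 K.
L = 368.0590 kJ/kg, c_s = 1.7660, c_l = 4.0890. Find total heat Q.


Q1 (sensible, solid) = 5.4080 * 1.7660 * 16.9410 = 161.7955 kJ
Q2 (latent) = 5.4080 * 368.0590 = 1990.4631 kJ
Q3 (sensible, liquid) = 5.4080 * 4.0890 * 56.5760 = 1251.0827 kJ
Q_total = 3403.3413 kJ

3403.3413 kJ


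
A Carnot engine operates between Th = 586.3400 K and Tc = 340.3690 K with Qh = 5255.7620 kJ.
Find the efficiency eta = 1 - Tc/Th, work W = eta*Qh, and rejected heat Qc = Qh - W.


eta = 1 - 340.3690/586.3400 = 0.4195
W = 0.4195 * 5255.7620 = 2204.8044 kJ
Qc = 5255.7620 - 2204.8044 = 3050.9576 kJ

eta = 41.9502%, W = 2204.8044 kJ, Qc = 3050.9576 kJ


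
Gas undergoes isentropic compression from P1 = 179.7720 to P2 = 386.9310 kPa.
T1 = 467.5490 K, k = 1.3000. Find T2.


(k-1)/k = 0.2308
(P2/P1)^exp = 1.1935
T2 = 467.5490 * 1.1935 = 558.0240 K

558.0240 K


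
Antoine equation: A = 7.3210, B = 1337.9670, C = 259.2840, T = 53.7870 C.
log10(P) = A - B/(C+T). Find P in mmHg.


C+T = 313.0710
B/(C+T) = 4.2737
log10(P) = 7.3210 - 4.2737 = 3.0473
P = 10^3.0473 = 1115.1017 mmHg

1115.1017 mmHg


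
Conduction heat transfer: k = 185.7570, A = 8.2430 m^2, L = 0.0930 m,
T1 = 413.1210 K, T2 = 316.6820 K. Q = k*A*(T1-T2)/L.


dT = 96.4390 K
Q = 185.7570 * 8.2430 * 96.4390 / 0.0930 = 1587816.2353 W

1587816.2353 W


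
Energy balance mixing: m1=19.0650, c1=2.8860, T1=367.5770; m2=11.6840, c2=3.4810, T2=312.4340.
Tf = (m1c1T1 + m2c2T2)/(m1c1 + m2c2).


num = 32931.9879
den = 95.6936
Tf = 344.1399 K

344.1399 K


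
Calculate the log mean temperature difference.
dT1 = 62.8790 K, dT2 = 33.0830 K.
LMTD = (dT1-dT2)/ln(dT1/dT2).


dT1/dT2 = 1.9006
ln(dT1/dT2) = 0.6422
LMTD = 29.7960 / 0.6422 = 46.3973 K

46.3973 K


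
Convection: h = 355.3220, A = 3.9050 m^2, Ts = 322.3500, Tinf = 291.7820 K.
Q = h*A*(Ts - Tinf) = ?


dT = 30.5680 K
Q = 355.3220 * 3.9050 * 30.5680 = 42414.0907 W

42414.0907 W


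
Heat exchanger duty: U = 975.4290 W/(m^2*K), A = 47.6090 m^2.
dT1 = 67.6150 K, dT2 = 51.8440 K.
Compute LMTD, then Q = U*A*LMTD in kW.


LMTD = 59.3809 K
Q = 975.4290 * 47.6090 * 59.3809 = 2757599.4584 W = 2757.5995 kW

2757.5995 kW


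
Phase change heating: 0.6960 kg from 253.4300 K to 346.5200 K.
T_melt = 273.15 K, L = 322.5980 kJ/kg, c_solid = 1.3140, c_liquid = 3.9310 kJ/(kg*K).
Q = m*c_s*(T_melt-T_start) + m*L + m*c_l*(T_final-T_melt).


Q1 (sensible, solid) = 0.6960 * 1.3140 * 19.7200 = 18.0348 kJ
Q2 (latent) = 0.6960 * 322.5980 = 224.5282 kJ
Q3 (sensible, liquid) = 0.6960 * 3.9310 * 73.3700 = 200.7386 kJ
Q_total = 443.3016 kJ

443.3016 kJ


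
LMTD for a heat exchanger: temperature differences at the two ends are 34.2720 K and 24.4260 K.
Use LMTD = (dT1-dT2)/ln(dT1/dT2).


dT1/dT2 = 1.4031
ln(dT1/dT2) = 0.3387
LMTD = 9.8460 / 0.3387 = 29.0716 K

29.0716 K


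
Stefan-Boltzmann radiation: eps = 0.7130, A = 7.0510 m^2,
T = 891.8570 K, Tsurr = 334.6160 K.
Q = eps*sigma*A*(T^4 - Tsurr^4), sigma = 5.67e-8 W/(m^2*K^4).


T^4 = 6.3268e+11
Tsurr^4 = 1.2537e+10
Q = 0.7130 * 5.67e-8 * 7.0510 * 6.2014e+11 = 176771.4066 W

176771.4066 W


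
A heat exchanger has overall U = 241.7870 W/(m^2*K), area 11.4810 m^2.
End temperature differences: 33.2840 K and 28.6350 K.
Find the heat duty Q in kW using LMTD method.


LMTD = 30.9012 K
Q = 241.7870 * 11.4810 * 30.9012 = 85780.4892 W = 85.7805 kW

85.7805 kW


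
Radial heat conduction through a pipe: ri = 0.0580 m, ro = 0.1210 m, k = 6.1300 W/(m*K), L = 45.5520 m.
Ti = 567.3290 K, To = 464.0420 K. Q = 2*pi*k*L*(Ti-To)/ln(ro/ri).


dT = 103.2870 K
ln(ro/ri) = 0.7353
Q = 2*pi*6.1300*45.5520*103.2870 / 0.7353 = 246434.1071 W

246434.1071 W


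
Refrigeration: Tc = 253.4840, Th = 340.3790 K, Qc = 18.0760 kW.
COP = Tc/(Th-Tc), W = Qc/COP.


COP = 253.4840 / 86.8950 = 2.9171
W = 18.0760 / 2.9171 = 6.1965 kW

COP = 2.9171, W = 6.1965 kW


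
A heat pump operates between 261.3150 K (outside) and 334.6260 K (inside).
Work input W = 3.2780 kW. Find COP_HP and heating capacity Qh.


COP = 334.6260 / 73.3110 = 4.5645
Qh = 4.5645 * 3.2780 = 14.9623 kW

COP = 4.5645, Qh = 14.9623 kW


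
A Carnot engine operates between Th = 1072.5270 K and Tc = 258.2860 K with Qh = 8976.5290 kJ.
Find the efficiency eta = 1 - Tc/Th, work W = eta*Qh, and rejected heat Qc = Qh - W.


eta = 1 - 258.2860/1072.5270 = 0.7592
W = 0.7592 * 8976.5290 = 6814.8009 kJ
Qc = 8976.5290 - 6814.8009 = 2161.7281 kJ

eta = 75.9180%, W = 6814.8009 kJ, Qc = 2161.7281 kJ


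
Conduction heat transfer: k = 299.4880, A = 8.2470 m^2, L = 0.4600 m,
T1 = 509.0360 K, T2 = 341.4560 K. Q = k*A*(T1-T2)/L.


dT = 167.5800 K
Q = 299.4880 * 8.2470 * 167.5800 / 0.4600 = 899787.1250 W

899787.1250 W


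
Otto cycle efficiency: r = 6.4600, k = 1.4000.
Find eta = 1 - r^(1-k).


r^(k-1) = 2.1091
eta = 1 - 1/2.1091 = 0.5259 = 52.5860%

52.5860%


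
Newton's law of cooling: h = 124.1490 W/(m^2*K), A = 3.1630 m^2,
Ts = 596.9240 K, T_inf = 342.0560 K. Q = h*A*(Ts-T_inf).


dT = 254.8680 K
Q = 124.1490 * 3.1630 * 254.8680 = 100082.4040 W

100082.4040 W


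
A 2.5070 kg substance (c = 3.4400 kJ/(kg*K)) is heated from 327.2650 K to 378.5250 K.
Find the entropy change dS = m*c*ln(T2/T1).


T2/T1 = 1.1566
ln(T2/T1) = 0.1455
dS = 2.5070 * 3.4400 * 0.1455 = 1.2549 kJ/K

1.2549 kJ/K


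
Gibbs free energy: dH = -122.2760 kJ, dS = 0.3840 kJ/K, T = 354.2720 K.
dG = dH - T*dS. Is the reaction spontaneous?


T*dS = 354.2720 * 0.3840 = 136.0404 kJ
dG = -122.2760 - 136.0404 = -258.3164 kJ (spontaneous)

dG = -258.3164 kJ, spontaneous


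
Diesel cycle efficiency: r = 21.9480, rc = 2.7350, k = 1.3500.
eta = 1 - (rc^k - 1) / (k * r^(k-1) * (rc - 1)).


r^(k-1) = 2.9477
rc^k = 3.8895
eta = 0.5815 = 58.1496%

58.1496%


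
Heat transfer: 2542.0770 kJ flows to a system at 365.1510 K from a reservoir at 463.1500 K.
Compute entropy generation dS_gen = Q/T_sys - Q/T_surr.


dS_sys = 2542.0770/365.1510 = 6.9617 kJ/K
dS_surr = -2542.0770/463.1500 = -5.4887 kJ/K
dS_gen = 6.9617 - 5.4887 = 1.4730 kJ/K (irreversible)

dS_gen = 1.4730 kJ/K, irreversible


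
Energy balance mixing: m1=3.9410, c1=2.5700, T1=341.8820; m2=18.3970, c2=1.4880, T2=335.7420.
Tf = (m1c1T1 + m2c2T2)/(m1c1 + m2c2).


num = 12653.5560
den = 37.5031
Tf = 337.4002 K

337.4002 K


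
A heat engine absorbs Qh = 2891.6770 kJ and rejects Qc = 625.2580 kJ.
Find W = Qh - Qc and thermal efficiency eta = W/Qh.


W = 2891.6770 - 625.2580 = 2266.4190 kJ
eta = 2266.4190 / 2891.6770 = 0.7838 = 78.3773%

W = 2266.4190 kJ, eta = 78.3773%


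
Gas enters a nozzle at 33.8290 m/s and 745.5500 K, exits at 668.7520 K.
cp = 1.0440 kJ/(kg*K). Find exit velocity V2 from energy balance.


dT = 76.7980 K
2*cp*1000*dT = 160354.2240
V1^2 = 1144.4012
V2 = sqrt(161498.6252) = 401.8689 m/s

401.8689 m/s


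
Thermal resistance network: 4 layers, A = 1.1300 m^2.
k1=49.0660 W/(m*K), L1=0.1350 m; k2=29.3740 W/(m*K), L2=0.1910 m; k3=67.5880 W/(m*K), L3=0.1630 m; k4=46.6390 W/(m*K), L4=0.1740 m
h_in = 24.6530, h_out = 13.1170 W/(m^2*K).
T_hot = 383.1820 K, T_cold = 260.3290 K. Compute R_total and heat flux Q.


R_conv_in = 1/(24.6530*1.1300) = 0.0359
R_1 = 0.1350/(49.0660*1.1300) = 0.0024
R_2 = 0.1910/(29.3740*1.1300) = 0.0058
R_3 = 0.1630/(67.5880*1.1300) = 0.0021
R_4 = 0.1740/(46.6390*1.1300) = 0.0033
R_conv_out = 1/(13.1170*1.1300) = 0.0675
R_total = 0.1170 K/W
Q = 122.8530 / 0.1170 = 1050.1356 W

R_total = 0.1170 K/W, Q = 1050.1356 W


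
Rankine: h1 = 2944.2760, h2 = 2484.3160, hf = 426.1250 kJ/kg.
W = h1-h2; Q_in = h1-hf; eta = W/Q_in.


W = 459.9600 kJ/kg
Q_in = 2518.1510 kJ/kg
eta = 0.1827 = 18.2658%

eta = 18.2658%


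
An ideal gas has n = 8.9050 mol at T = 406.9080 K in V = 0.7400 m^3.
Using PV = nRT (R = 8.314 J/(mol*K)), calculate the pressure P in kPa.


P = nRT/V = 8.9050 * 8.314 * 406.9080 / 0.7400
= 30125.9099 / 0.7400 = 40710.6890 Pa = 40.7107 kPa

40.7107 kPa


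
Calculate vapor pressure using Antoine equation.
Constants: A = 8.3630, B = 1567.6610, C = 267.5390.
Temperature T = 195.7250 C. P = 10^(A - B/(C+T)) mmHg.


C+T = 463.2640
B/(C+T) = 3.3839
log10(P) = 8.3630 - 3.3839 = 4.9791
P = 10^4.9791 = 95291.1609 mmHg

95291.1609 mmHg


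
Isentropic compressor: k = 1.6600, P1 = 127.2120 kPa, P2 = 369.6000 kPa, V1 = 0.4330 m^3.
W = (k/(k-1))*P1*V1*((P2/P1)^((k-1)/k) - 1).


(k-1)/k = 0.3976
(P2/P1)^exp = 1.5281
W = 2.5152 * 127.2120 * 0.4330 * (1.5281 - 1) = 73.1704 kJ

73.1704 kJ


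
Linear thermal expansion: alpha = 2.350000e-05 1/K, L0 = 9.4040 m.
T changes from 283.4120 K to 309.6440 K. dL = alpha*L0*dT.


dT = 26.2320 K
dL = 2.350000e-05 * 9.4040 * 26.2320 = 0.005797 m
L_final = 9.409797 m

dL = 0.005797 m


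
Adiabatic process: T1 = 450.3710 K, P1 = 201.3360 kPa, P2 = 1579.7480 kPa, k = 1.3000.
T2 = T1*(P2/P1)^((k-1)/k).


(k-1)/k = 0.2308
(P2/P1)^exp = 1.6086
T2 = 450.3710 * 1.6086 = 724.4892 K

724.4892 K


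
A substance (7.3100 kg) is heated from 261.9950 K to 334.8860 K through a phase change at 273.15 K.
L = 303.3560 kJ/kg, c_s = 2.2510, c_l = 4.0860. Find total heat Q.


Q1 (sensible, solid) = 7.3100 * 2.2510 * 11.1550 = 183.5534 kJ
Q2 (latent) = 7.3100 * 303.3560 = 2217.5324 kJ
Q3 (sensible, liquid) = 7.3100 * 4.0860 * 61.7360 = 1843.9716 kJ
Q_total = 4245.0574 kJ

4245.0574 kJ


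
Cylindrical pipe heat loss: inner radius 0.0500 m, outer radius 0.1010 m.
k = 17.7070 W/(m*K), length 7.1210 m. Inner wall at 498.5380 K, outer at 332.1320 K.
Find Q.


dT = 166.4060 K
ln(ro/ri) = 0.7031
Q = 2*pi*17.7070*7.1210*166.4060 / 0.7031 = 187507.7670 W

187507.7670 W


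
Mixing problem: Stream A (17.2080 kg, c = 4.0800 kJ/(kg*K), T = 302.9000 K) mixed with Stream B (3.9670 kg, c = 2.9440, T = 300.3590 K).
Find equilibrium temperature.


num = 24774.0442
den = 81.8875
Tf = 302.5376 K

302.5376 K


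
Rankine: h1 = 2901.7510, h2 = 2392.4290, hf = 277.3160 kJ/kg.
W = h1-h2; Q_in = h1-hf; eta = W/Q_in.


W = 509.3220 kJ/kg
Q_in = 2624.4350 kJ/kg
eta = 0.1941 = 19.4069%

eta = 19.4069%


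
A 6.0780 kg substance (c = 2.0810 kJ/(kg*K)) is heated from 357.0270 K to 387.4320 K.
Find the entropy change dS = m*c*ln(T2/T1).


T2/T1 = 1.0852
ln(T2/T1) = 0.0817
dS = 6.0780 * 2.0810 * 0.0817 = 1.0337 kJ/K

1.0337 kJ/K


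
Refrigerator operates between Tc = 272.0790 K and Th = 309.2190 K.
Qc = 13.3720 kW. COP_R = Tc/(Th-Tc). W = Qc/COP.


COP = 272.0790 / 37.1400 = 7.3258
W = 13.3720 / 7.3258 = 1.8253 kW

COP = 7.3258, W = 1.8253 kW


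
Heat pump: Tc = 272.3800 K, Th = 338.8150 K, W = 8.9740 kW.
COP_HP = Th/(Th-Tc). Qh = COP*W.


COP = 338.8150 / 66.4350 = 5.0999
Qh = 5.0999 * 8.9740 = 45.7669 kW

COP = 5.0999, Qh = 45.7669 kW


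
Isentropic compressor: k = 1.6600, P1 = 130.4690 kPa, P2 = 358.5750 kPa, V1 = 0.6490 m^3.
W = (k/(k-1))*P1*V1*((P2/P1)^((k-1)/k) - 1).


(k-1)/k = 0.3976
(P2/P1)^exp = 1.4948
W = 2.5152 * 130.4690 * 0.6490 * (1.4948 - 1) = 105.3682 kJ

105.3682 kJ


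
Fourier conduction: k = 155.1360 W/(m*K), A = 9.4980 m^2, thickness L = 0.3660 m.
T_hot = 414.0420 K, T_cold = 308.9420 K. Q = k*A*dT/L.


dT = 105.1000 K
Q = 155.1360 * 9.4980 * 105.1000 / 0.3660 = 423122.7585 W

423122.7585 W


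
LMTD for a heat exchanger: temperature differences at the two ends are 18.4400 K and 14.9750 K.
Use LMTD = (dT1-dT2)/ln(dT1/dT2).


dT1/dT2 = 1.2314
ln(dT1/dT2) = 0.2081
LMTD = 3.4650 / 0.2081 = 16.6474 K

16.6474 K


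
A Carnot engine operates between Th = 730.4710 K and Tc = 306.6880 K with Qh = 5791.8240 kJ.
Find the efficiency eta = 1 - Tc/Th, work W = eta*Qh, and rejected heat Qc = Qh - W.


eta = 1 - 306.6880/730.4710 = 0.5802
W = 0.5802 * 5791.8240 = 3360.1287 kJ
Qc = 5791.8240 - 3360.1287 = 2431.6953 kJ

eta = 58.0150%, W = 3360.1287 kJ, Qc = 2431.6953 kJ


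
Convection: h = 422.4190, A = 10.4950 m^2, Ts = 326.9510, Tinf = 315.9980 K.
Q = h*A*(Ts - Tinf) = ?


dT = 10.9530 K
Q = 422.4190 * 10.4950 * 10.9530 = 48557.7969 W

48557.7969 W


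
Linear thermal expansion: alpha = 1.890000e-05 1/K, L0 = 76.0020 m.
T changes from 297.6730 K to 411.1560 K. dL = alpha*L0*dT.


dT = 113.4830 K
dL = 1.890000e-05 * 76.0020 * 113.4830 = 0.163011 m
L_final = 76.165011 m

dL = 0.163011 m


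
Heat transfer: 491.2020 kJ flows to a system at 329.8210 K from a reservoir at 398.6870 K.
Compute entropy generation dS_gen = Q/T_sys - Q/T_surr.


dS_sys = 491.2020/329.8210 = 1.4893 kJ/K
dS_surr = -491.2020/398.6870 = -1.2320 kJ/K
dS_gen = 1.4893 - 1.2320 = 0.2572 kJ/K (irreversible)

dS_gen = 0.2572 kJ/K, irreversible


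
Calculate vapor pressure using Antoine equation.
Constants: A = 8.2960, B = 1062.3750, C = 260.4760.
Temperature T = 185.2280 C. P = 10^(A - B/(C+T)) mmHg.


C+T = 445.7040
B/(C+T) = 2.3836
log10(P) = 8.2960 - 2.3836 = 5.9124
P = 10^5.9124 = 817356.1604 mmHg

817356.1604 mmHg


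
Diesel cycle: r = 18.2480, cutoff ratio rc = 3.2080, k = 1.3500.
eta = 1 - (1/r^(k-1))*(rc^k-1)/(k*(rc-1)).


r^(k-1) = 2.7633
rc^k = 4.8241
eta = 0.5357 = 53.5729%

53.5729%


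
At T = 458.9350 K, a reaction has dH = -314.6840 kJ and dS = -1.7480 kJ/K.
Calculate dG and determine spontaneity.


T*dS = 458.9350 * -1.7480 = -802.2184 kJ
dG = -314.6840 + 802.2184 = 487.5344 kJ (non-spontaneous)

dG = 487.5344 kJ, non-spontaneous


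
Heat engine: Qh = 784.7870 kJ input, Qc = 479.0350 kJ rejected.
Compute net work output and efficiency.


W = 784.7870 - 479.0350 = 305.7520 kJ
eta = 305.7520 / 784.7870 = 0.3896 = 38.9599%

W = 305.7520 kJ, eta = 38.9599%


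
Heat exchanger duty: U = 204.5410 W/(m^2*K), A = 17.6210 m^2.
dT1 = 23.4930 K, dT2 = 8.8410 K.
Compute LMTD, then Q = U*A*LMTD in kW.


LMTD = 14.9923 K
Q = 204.5410 * 17.6210 * 14.9923 = 54035.4560 W = 54.0355 kW

54.0355 kW


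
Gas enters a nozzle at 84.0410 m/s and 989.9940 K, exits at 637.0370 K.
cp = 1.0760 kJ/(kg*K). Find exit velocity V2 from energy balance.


dT = 352.9570 K
2*cp*1000*dT = 759563.4640
V1^2 = 7062.8897
V2 = sqrt(766626.3537) = 875.5720 m/s

875.5720 m/s


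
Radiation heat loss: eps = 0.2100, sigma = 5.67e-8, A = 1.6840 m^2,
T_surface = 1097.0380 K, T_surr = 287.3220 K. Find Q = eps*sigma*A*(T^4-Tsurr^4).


T^4 = 1.4484e+12
Tsurr^4 = 6.8152e+09
Q = 0.2100 * 5.67e-8 * 1.6840 * 1.4416e+12 = 28905.6547 W

28905.6547 W


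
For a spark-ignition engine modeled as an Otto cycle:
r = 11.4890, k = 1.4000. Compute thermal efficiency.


r^(k-1) = 2.6553
eta = 1 - 1/2.6553 = 0.6234 = 62.3394%

62.3394%


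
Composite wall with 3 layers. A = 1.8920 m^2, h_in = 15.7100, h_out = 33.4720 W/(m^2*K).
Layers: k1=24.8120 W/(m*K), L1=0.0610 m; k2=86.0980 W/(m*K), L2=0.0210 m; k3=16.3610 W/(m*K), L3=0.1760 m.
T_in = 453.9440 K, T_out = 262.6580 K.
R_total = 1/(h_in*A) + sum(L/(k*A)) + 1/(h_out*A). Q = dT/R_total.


R_conv_in = 1/(15.7100*1.8920) = 0.0336
R_1 = 0.0610/(24.8120*1.8920) = 0.0013
R_2 = 0.0210/(86.0980*1.8920) = 0.0001
R_3 = 0.1760/(16.3610*1.8920) = 0.0057
R_conv_out = 1/(33.4720*1.8920) = 0.0158
R_total = 0.0565 K/W
Q = 191.2860 / 0.0565 = 3382.7093 W

R_total = 0.0565 K/W, Q = 3382.7093 W


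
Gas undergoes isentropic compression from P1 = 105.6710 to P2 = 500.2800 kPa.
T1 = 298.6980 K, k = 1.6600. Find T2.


(k-1)/k = 0.3976
(P2/P1)^exp = 1.8556
T2 = 298.6980 * 1.8556 = 554.2531 K

554.2531 K


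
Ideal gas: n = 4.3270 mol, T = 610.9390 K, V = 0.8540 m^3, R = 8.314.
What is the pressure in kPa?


P = nRT/V = 4.3270 * 8.314 * 610.9390 / 0.8540
= 21978.3338 / 0.8540 = 25735.7539 Pa = 25.7358 kPa

25.7358 kPa


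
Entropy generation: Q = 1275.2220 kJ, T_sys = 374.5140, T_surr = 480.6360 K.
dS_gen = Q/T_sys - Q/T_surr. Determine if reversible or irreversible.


dS_sys = 1275.2220/374.5140 = 3.4050 kJ/K
dS_surr = -1275.2220/480.6360 = -2.6532 kJ/K
dS_gen = 3.4050 - 2.6532 = 0.7518 kJ/K (irreversible)

dS_gen = 0.7518 kJ/K, irreversible


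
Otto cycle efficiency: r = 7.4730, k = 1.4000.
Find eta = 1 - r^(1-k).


r^(k-1) = 2.2356
eta = 1 - 1/2.2356 = 0.5527 = 55.2697%

55.2697%


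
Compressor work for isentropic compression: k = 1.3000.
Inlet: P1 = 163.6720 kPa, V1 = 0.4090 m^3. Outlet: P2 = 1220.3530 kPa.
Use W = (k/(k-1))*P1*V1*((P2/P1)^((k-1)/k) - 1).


(k-1)/k = 0.2308
(P2/P1)^exp = 1.5898
W = 4.3333 * 163.6720 * 0.4090 * (1.5898 - 1) = 171.0966 kJ

171.0966 kJ


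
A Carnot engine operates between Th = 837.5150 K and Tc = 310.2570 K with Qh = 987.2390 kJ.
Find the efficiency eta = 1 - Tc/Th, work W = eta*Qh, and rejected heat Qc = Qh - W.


eta = 1 - 310.2570/837.5150 = 0.6296
W = 0.6296 * 987.2390 = 621.5168 kJ
Qc = 987.2390 - 621.5168 = 365.7222 kJ

eta = 62.9551%, W = 621.5168 kJ, Qc = 365.7222 kJ


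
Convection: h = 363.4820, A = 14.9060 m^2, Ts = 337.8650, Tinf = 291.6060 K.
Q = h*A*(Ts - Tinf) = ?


dT = 46.2590 K
Q = 363.4820 * 14.9060 * 46.2590 = 250634.1621 W

250634.1621 W


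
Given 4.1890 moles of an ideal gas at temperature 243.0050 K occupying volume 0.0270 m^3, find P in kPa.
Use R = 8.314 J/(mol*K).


P = nRT/V = 4.1890 * 8.314 * 243.0050 / 0.0270
= 8463.2192 / 0.0270 = 313452.5635 Pa = 313.4526 kPa

313.4526 kPa


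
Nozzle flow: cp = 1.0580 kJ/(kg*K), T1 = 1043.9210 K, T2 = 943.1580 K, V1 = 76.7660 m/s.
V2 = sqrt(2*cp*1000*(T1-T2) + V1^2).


dT = 100.7630 K
2*cp*1000*dT = 213214.5080
V1^2 = 5893.0188
V2 = sqrt(219107.5268) = 468.0892 m/s

468.0892 m/s


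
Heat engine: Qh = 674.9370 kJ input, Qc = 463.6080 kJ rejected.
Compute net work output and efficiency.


W = 674.9370 - 463.6080 = 211.3290 kJ
eta = 211.3290 / 674.9370 = 0.3131 = 31.3109%

W = 211.3290 kJ, eta = 31.3109%


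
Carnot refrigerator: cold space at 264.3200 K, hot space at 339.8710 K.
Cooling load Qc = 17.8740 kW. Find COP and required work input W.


COP = 264.3200 / 75.5510 = 3.4986
W = 17.8740 / 3.4986 = 5.1090 kW

COP = 3.4986, W = 5.1090 kW


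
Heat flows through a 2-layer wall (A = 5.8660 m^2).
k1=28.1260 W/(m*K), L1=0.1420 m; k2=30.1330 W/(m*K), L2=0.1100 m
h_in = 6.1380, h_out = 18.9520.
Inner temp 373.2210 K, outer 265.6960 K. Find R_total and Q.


R_conv_in = 1/(6.1380*5.8660) = 0.0278
R_1 = 0.1420/(28.1260*5.8660) = 0.0009
R_2 = 0.1100/(30.1330*5.8660) = 0.0006
R_conv_out = 1/(18.9520*5.8660) = 0.0090
R_total = 0.0383 K/W
Q = 107.5250 / 0.0383 = 2810.9972 W

R_total = 0.0383 K/W, Q = 2810.9972 W


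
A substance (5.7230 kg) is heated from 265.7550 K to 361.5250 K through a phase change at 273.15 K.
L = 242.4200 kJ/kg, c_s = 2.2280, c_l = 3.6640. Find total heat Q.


Q1 (sensible, solid) = 5.7230 * 2.2280 * 7.3950 = 94.2925 kJ
Q2 (latent) = 5.7230 * 242.4200 = 1387.3697 kJ
Q3 (sensible, liquid) = 5.7230 * 3.6640 * 88.3750 = 1853.1417 kJ
Q_total = 3334.8039 kJ

3334.8039 kJ


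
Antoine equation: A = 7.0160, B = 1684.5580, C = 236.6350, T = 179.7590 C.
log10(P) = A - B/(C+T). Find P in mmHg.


C+T = 416.3940
B/(C+T) = 4.0456
log10(P) = 7.0160 - 4.0456 = 2.9704
P = 10^2.9704 = 934.1430 mmHg

934.1430 mmHg


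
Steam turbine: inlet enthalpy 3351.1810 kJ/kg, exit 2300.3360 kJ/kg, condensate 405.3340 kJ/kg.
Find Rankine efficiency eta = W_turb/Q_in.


W = 1050.8450 kJ/kg
Q_in = 2945.8470 kJ/kg
eta = 0.3567 = 35.6721%

eta = 35.6721%


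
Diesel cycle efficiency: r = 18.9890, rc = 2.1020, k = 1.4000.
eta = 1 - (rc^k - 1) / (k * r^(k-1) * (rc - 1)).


r^(k-1) = 3.2464
rc^k = 2.8293
eta = 0.6348 = 63.4754%

63.4754%


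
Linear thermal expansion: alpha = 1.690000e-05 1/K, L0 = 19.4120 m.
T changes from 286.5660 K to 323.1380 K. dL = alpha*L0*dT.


dT = 36.5720 K
dL = 1.690000e-05 * 19.4120 * 36.5720 = 0.011998 m
L_final = 19.423998 m

dL = 0.011998 m


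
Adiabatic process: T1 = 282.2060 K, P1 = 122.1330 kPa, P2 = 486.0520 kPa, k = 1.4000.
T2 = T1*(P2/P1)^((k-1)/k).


(k-1)/k = 0.2857
(P2/P1)^exp = 1.4838
T2 = 282.2060 * 1.4838 = 418.7472 K

418.7472 K


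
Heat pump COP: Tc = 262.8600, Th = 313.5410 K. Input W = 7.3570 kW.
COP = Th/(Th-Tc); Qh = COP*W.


COP = 313.5410 / 50.6810 = 6.1866
Qh = 6.1866 * 7.3570 = 45.5145 kW

COP = 6.1866, Qh = 45.5145 kW


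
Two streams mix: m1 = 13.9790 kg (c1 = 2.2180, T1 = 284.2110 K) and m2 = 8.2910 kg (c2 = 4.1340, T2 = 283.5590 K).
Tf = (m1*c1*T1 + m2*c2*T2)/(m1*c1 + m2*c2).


num = 18531.0650
den = 65.2804
Tf = 283.8687 K

283.8687 K


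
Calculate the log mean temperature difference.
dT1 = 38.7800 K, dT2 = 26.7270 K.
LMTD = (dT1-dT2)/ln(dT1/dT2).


dT1/dT2 = 1.4510
ln(dT1/dT2) = 0.3722
LMTD = 12.0530 / 0.3722 = 32.3805 K

32.3805 K


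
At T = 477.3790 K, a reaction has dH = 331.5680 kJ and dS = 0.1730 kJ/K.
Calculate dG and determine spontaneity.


T*dS = 477.3790 * 0.1730 = 82.5866 kJ
dG = 331.5680 - 82.5866 = 248.9814 kJ (non-spontaneous)

dG = 248.9814 kJ, non-spontaneous


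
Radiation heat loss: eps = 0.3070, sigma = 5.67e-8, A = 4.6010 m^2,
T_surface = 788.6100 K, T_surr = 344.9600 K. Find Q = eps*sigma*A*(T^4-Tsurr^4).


T^4 = 3.8677e+11
Tsurr^4 = 1.4160e+10
Q = 0.3070 * 5.67e-8 * 4.6010 * 3.7261e+11 = 29841.7253 W

29841.7253 W


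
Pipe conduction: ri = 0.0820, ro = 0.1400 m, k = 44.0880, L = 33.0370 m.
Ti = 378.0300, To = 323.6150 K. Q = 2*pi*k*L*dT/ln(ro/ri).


dT = 54.4150 K
ln(ro/ri) = 0.5349
Q = 2*pi*44.0880*33.0370*54.4150 / 0.5349 = 930953.7149 W

930953.7149 W


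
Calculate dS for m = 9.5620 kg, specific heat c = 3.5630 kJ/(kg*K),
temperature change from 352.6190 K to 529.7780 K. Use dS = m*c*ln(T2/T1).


T2/T1 = 1.5024
ln(T2/T1) = 0.4071
dS = 9.5620 * 3.5630 * 0.4071 = 13.8686 kJ/K

13.8686 kJ/K


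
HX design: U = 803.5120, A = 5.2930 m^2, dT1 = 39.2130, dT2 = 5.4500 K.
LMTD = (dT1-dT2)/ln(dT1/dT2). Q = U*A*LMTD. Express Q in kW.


LMTD = 17.1091 K
Q = 803.5120 * 5.2930 * 17.1091 = 72764.8719 W = 72.7649 kW

72.7649 kW


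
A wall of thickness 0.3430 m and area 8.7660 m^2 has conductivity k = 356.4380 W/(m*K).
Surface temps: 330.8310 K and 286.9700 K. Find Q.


dT = 43.8610 K
Q = 356.4380 * 8.7660 * 43.8610 / 0.3430 = 399548.8394 W

399548.8394 W


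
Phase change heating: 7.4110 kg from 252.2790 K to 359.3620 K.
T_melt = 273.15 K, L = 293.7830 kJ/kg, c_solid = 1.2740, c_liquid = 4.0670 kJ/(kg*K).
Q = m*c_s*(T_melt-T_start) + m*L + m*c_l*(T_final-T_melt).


Q1 (sensible, solid) = 7.4110 * 1.2740 * 20.8710 = 197.0559 kJ
Q2 (latent) = 7.4110 * 293.7830 = 2177.2258 kJ
Q3 (sensible, liquid) = 7.4110 * 4.0670 * 86.2120 = 2598.4760 kJ
Q_total = 4972.7577 kJ

4972.7577 kJ


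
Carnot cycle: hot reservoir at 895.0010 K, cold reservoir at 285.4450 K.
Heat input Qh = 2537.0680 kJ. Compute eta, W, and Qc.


eta = 1 - 285.4450/895.0010 = 0.6811
W = 0.6811 * 2537.0680 = 1727.9143 kJ
Qc = 2537.0680 - 1727.9143 = 809.1537 kJ

eta = 68.1067%, W = 1727.9143 kJ, Qc = 809.1537 kJ


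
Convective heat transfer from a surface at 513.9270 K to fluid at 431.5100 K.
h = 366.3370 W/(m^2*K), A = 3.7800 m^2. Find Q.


dT = 82.4170 K
Q = 366.3370 * 3.7800 * 82.4170 = 114127.2589 W

114127.2589 W


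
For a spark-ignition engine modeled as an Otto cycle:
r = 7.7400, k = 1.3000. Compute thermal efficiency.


r^(k-1) = 1.8477
eta = 1 - 1/1.8477 = 0.4588 = 45.8775%

45.8775%


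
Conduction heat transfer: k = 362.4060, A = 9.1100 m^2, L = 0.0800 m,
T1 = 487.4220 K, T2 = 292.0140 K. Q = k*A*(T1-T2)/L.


dT = 195.4080 K
Q = 362.4060 * 9.1100 * 195.4080 / 0.0800 = 8064289.4789 W

8064289.4789 W


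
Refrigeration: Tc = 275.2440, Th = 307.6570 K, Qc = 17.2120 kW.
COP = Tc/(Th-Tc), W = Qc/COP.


COP = 275.2440 / 32.4130 = 8.4918
W = 17.2120 / 8.4918 = 2.0269 kW

COP = 8.4918, W = 2.0269 kW


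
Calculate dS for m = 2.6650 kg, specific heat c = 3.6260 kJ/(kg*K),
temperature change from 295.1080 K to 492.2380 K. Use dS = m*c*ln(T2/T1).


T2/T1 = 1.6680
ln(T2/T1) = 0.5116
dS = 2.6650 * 3.6260 * 0.5116 = 4.9439 kJ/K

4.9439 kJ/K


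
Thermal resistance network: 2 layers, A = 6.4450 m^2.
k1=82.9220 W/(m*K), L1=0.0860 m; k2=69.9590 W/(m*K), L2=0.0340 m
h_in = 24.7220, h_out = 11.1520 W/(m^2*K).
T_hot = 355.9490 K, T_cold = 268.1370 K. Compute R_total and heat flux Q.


R_conv_in = 1/(24.7220*6.4450) = 0.0063
R_1 = 0.0860/(82.9220*6.4450) = 0.0002
R_2 = 0.0340/(69.9590*6.4450) = 7.5407e-05
R_conv_out = 1/(11.1520*6.4450) = 0.0139
R_total = 0.0204 K/W
Q = 87.8120 / 0.0204 = 4299.1167 W

R_total = 0.0204 K/W, Q = 4299.1167 W


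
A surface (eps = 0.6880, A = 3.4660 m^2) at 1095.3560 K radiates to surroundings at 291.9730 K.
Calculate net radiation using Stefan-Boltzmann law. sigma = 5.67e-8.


T^4 = 1.4395e+12
Tsurr^4 = 7.2673e+09
Q = 0.6880 * 5.67e-8 * 3.4660 * 1.4323e+12 = 193652.5399 W

193652.5399 W


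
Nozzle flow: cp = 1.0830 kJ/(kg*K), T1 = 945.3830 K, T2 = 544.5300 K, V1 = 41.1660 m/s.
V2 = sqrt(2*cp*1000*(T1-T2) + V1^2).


dT = 400.8530 K
2*cp*1000*dT = 868247.5980
V1^2 = 1694.6396
V2 = sqrt(869942.2376) = 932.7069 m/s

932.7069 m/s


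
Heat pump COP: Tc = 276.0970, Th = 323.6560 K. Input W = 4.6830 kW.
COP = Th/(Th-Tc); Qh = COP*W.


COP = 323.6560 / 47.5590 = 6.8054
Qh = 6.8054 * 4.6830 = 31.8695 kW

COP = 6.8054, Qh = 31.8695 kW


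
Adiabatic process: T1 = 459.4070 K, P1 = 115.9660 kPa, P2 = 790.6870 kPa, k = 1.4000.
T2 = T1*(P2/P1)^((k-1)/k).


(k-1)/k = 0.2857
(P2/P1)^exp = 1.7306
T2 = 459.4070 * 1.7306 = 795.0422 K

795.0422 K


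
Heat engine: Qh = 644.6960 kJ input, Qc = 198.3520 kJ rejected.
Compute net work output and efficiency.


W = 644.6960 - 198.3520 = 446.3440 kJ
eta = 446.3440 / 644.6960 = 0.6923 = 69.2333%

W = 446.3440 kJ, eta = 69.2333%


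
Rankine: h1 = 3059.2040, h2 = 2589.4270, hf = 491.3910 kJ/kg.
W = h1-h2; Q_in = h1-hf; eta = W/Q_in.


W = 469.7770 kJ/kg
Q_in = 2567.8130 kJ/kg
eta = 0.1829 = 18.2948%

eta = 18.2948%


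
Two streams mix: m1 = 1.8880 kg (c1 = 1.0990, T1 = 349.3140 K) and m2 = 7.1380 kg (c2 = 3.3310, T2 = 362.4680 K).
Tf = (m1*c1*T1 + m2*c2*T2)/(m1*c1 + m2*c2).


num = 9343.0807
den = 25.8516
Tf = 361.4122 K

361.4122 K
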